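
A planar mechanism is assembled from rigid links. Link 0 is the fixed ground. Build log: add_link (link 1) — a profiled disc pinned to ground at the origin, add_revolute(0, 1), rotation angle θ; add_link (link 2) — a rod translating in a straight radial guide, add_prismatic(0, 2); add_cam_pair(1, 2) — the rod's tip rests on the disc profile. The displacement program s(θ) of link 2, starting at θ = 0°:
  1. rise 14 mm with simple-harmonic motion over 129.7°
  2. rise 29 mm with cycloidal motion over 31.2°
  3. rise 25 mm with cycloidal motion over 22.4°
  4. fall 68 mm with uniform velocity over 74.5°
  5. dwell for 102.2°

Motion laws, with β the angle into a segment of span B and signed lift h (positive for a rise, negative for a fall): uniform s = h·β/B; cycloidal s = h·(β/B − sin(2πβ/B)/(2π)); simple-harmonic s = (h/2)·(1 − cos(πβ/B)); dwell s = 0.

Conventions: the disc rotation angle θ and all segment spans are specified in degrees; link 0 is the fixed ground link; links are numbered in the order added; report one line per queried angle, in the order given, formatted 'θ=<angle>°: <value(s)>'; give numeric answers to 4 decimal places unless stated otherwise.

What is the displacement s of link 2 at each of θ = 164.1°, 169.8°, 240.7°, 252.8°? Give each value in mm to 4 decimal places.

seg 1 [0°–129.7°] simple-harmonic, h=14: full span → s += 14 → s = 14.0000
seg 2 [129.7°–160.9°] cycloidal, h=29: full span → s += 29 → s = 43.0000
seg 3 [160.9°–183.3°] cycloidal, h=25: θ=164.1° here. β=3.2, B=22.4. 25·(0.1429 − sin(2π·0.1429)/(2π)) = 0.4606 → s = 43.4606
seg 3 [160.9°–183.3°] cycloidal, h=25: θ=169.8° here. β=8.9, B=22.4. 25·(0.3973 − sin(2π·0.3973)/(2π)) = 7.5405 → s = 50.5405
seg 3 [160.9°–183.3°] cycloidal, h=25: full span → s += 25 → s = 68.0000
seg 4 [183.3°–257.8°] uniform, h=-68: θ=240.7° here. β=57.4, B=74.5. -68·57.4/74.5 = -52.3919 → s = 15.6081
seg 4 [183.3°–257.8°] uniform, h=-68: θ=252.8° here. β=69.5, B=74.5. -68·69.5/74.5 = -63.4362 → s = 4.5638

θ=164.1°: 43.4606
θ=169.8°: 50.5405
θ=240.7°: 15.6081
θ=252.8°: 4.5638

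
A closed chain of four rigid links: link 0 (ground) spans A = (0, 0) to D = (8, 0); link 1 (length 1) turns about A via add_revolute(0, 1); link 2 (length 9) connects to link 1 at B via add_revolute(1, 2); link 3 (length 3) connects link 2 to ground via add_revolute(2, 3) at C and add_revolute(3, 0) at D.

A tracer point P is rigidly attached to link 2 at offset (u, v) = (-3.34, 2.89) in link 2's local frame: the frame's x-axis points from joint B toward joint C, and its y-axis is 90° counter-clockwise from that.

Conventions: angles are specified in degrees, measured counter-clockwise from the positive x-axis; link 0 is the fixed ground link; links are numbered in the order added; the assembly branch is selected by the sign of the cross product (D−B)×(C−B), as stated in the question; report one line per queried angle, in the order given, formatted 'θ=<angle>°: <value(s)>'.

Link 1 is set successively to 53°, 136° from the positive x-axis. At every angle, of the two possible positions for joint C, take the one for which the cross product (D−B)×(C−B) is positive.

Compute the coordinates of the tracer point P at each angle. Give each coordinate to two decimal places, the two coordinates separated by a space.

A=(0,0), D=(8.00,0)
θ=53°: B = A + 1.00·(cos53°, sin53°) = (0.6018, 0.7986)
θ=53°: |BD| = 7.4412
θ=53°: circle(B,9.00) ∩ circle(D,3.00): a=8.5585, h=2.7841
θ=53°:   candidates: C₊=(9.4097,2.6481) cross=20.717; C₋=(8.8121,-2.8880) cross=-20.717
θ=53°:   branch + wants cross > 0 → take C=(9.4097,2.6481) (cross=20.717)
θ=53°: ex = (C−B)/|BC| = (0.9787,0.2055); ey = (-0.2055,0.9787)
θ=53°: P = B + -3.34·ex + 2.89·ey = (-3.2608,2.9406)
θ=136°: B = A + 1.00·(cos136°, sin136°) = (-0.7193, 0.6947)
θ=136°: |BD| = 8.7470
θ=136°: circle(B,9.00) ∩ circle(D,3.00): a=8.4892, h=2.9889
θ=136°:   candidates: C₊=(7.9804,2.9999) cross=26.144; C₋=(7.5057,-2.9590) cross=-26.144
θ=136°:   branch + wants cross > 0 → take C=(7.9804,2.9999) (cross=26.144)
θ=136°: ex = (C−B)/|BC| = (0.9666,0.2561); ey = (-0.2561,0.9666)
θ=136°: P = B + -3.34·ex + 2.89·ey = (-4.6882,2.6327)

θ=53°: -3.26 2.94
θ=136°: -4.69 2.63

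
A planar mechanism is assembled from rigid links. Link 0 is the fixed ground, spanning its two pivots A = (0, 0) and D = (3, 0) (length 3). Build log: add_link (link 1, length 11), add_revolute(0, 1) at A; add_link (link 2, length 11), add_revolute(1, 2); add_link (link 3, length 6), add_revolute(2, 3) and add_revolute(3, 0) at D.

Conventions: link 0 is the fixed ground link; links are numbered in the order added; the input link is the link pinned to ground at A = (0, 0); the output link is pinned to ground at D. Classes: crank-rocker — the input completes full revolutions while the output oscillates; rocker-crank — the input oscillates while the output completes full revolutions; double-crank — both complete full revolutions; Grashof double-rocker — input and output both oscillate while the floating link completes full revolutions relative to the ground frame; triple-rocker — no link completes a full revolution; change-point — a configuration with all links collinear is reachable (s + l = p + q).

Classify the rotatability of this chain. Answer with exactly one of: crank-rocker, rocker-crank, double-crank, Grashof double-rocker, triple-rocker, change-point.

lengths: ground=3, input=11, coupler=11, output=6
sorted: s=3 (shortest), l=11 (longest), p+q=17
s + l = 14 vs p + q = 17
s + l < p + q (Grashof) with shortest = ground link → double-crank

double-crank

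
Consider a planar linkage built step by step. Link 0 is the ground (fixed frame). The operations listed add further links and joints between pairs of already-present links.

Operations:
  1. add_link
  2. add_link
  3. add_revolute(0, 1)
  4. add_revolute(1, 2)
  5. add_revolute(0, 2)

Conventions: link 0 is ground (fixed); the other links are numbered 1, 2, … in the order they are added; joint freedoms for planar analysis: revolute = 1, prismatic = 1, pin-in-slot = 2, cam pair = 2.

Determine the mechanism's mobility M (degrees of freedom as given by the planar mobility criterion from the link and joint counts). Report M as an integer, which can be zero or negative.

link 0 = ground. State L|J1|J2 = 1|0|0
+link1  2|0|0
+link2  3|0|0
R(0,1) f=1→J1  3|1|0
R(1,2) f=1→J1  3|2|0
R(0,2) f=1→J1  3|3|0
M = 3(3−1)−2·3−0 = 6−6−0 = 0

M = 0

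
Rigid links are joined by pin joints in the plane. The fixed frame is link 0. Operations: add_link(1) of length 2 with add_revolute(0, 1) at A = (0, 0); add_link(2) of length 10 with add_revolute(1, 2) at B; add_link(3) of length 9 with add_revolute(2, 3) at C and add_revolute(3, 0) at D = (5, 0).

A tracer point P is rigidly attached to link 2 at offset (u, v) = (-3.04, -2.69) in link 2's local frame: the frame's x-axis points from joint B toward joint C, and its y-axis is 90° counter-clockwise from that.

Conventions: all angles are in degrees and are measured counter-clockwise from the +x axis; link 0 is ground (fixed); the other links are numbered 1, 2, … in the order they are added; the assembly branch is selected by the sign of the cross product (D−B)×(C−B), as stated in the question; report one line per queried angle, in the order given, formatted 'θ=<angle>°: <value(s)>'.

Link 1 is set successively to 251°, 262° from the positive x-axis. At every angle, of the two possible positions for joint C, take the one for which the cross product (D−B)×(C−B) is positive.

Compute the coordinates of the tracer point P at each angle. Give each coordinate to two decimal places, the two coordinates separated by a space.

A=(0,0), D=(5.00,0)
θ=251°: B = A + 2.00·(cos251°, sin251°) = (-0.6511, -1.8910)
θ=251°: |BD| = 5.9591
θ=251°: circle(B,10.00) ∩ circle(D,9.00): a=4.5738, h=8.8927
θ=251°:   candidates: C₊=(0.8643,7.9935) cross=52.993; C₋=(6.5082,-8.8727) cross=-52.993
θ=251°:   branch + wants cross > 0 → take C=(0.8643,7.9935) (cross=52.993)
θ=251°: ex = (C−B)/|BC| = (0.1515,0.9885); ey = (-0.9885,0.1515)
θ=251°: P = B + -3.04·ex + -2.69·ey = (1.5471,-5.3036)
θ=262°: B = A + 2.00·(cos262°, sin262°) = (-0.2783, -1.9805)
θ=262°: |BD| = 5.6377
θ=262°: circle(B,10.00) ∩ circle(D,9.00): a=4.5039, h=8.9283
θ=262°:   candidates: C₊=(0.8020,7.9609) cross=50.335; C₋=(7.0751,-8.7575) cross=-50.335
θ=262°:   branch + wants cross > 0 → take C=(0.8020,7.9609) (cross=50.335)
θ=262°: ex = (C−B)/|BC| = (0.1080,0.9941); ey = (-0.9941,0.1080)
θ=262°: P = B + -3.04·ex + -2.69·ey = (2.0675,-5.2933)

θ=251°: 1.55 -5.30
θ=262°: 2.07 -5.29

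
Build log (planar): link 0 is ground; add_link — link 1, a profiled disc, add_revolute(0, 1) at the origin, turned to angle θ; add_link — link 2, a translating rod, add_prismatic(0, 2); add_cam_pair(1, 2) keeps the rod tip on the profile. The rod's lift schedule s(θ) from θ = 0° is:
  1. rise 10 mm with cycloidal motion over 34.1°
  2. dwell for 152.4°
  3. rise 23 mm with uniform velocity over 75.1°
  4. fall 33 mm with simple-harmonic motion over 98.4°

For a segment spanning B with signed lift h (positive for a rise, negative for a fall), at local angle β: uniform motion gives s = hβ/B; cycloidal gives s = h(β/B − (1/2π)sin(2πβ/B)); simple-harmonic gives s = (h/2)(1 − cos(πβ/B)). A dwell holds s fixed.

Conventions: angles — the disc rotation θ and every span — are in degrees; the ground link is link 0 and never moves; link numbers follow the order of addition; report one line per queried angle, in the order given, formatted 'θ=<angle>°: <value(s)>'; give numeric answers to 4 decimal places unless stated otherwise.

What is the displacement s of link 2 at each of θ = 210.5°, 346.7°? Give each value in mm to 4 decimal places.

seg 1 [0°–34.1°] cycloidal, h=10: full span → s += 10 → s = 10.0000
seg 2 [34.1°–186.5°] dwell: s stays 10.0000
seg 3 [186.5°–261.6°] uniform, h=23: θ=210.5° here. β=24, B=75.1. 23·24/75.1 = 7.3502 → s = 17.3502
seg 3 [186.5°–261.6°] uniform, h=23: full span → s += 23 → s = 33.0000
seg 4 [261.6°–360°] simple-harmonic, h=-33: θ=346.7° here. β=85.1, B=98.4. -33/2·(1 − cos(π·0.8648)) = -31.5347 → s = 1.4653

θ=210.5°: 17.3502
θ=346.7°: 1.4653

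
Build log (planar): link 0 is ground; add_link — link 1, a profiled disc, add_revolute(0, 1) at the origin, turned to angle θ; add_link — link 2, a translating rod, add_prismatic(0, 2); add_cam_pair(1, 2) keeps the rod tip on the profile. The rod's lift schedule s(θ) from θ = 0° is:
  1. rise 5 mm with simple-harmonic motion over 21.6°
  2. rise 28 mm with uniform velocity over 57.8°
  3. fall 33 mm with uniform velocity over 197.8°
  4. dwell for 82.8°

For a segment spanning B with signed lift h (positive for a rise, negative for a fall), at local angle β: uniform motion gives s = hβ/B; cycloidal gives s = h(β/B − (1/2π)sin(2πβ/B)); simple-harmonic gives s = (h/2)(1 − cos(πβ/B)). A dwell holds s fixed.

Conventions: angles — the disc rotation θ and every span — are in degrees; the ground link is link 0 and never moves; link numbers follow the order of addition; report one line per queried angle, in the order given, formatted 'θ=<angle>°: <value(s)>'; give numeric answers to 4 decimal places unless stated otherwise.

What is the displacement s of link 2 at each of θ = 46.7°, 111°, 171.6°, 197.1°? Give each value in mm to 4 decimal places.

seg 1 [0°–21.6°] simple-harmonic, h=5: full span → s += 5 → s = 5.0000
seg 2 [21.6°–79.4°] uniform, h=28: θ=46.7° here. β=25.1, B=57.8. 28·25.1/57.8 = 12.1592 → s = 17.1592
seg 2 [21.6°–79.4°] uniform, h=28: full span → s += 28 → s = 33.0000
seg 3 [79.4°–277.2°] uniform, h=-33: θ=111° here. β=31.6, B=197.8. -33·31.6/197.8 = -5.2720 → s = 27.7280
seg 3 [79.4°–277.2°] uniform, h=-33: θ=171.6° here. β=92.2, B=197.8. -33·92.2/197.8 = -15.3822 → s = 17.6178
seg 3 [79.4°–277.2°] uniform, h=-33: θ=197.1° here. β=117.7, B=197.8. -33·117.7/197.8 = -19.6365 → s = 13.3635

θ=46.7°: 17.1592
θ=111°: 27.7280
θ=171.6°: 17.6178
θ=197.1°: 13.3635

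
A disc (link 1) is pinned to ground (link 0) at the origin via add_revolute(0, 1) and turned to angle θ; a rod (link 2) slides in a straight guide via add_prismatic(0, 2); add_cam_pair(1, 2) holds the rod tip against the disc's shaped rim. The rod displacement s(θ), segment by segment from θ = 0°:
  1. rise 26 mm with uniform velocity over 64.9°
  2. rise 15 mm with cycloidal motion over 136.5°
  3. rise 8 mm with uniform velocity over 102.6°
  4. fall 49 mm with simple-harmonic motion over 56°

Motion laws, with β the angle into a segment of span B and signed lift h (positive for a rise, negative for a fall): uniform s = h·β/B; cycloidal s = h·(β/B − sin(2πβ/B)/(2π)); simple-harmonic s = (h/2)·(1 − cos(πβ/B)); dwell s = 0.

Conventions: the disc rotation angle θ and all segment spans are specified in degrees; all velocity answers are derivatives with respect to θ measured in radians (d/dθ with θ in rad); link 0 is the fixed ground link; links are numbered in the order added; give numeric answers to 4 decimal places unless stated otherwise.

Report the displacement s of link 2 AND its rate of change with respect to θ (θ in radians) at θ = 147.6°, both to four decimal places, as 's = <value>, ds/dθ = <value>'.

segment 1 (0° to 64.9°, uniform, h = 26) is passed completely: s = 0.0000 + (26) = 26.0000
θ = 147.6° falls in segment 2 (64.9° to 201.4°, cycloidal, h = 15): β = 147.6 − 64.9 = 82.7°, B = 136.5°; Δs = 15·(0.6059 − sin(2π·0.6059)/(2π)) = 10.5613; s = 26.0000 + 10.5613 = 36.5613
velocity in seg [64.9°–201.4°] (cycloidal), θ in radians: β = 82.7° = 1.4434 rad, B = 136.5° = 2.3824 rad; ds/dθ = (h/B)(1 − cos(2πβ/B)) = (15/2.3824)(1 − cos(2π·0.6059)) = 11.250300 mm/rad

s = 36.5613, ds/dθ = 11.2503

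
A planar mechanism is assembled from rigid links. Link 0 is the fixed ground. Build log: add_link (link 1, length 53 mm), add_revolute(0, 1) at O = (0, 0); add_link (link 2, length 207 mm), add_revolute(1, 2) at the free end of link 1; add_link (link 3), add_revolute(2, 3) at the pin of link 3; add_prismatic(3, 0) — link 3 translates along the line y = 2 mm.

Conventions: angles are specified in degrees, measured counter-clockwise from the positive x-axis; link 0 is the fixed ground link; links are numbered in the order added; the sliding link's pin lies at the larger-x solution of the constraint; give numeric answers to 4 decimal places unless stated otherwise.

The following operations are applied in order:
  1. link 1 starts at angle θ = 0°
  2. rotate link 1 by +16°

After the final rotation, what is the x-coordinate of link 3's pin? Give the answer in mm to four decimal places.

geometry: r = 53 mm, L = 207 mm, e = 2 mm; θ starts at 0°
rotate link 1 by +16°: θ ← 0° +16° = 16°
crank pin P = (r cos θ, r sin θ) = (50.946870, 14.608780)
h = r sin θ − e = 14.608780 − 2 = 12.608780
x = r cos θ + √(L² − h²) = 50.946870 + 206.615630 = 257.562500

257.5625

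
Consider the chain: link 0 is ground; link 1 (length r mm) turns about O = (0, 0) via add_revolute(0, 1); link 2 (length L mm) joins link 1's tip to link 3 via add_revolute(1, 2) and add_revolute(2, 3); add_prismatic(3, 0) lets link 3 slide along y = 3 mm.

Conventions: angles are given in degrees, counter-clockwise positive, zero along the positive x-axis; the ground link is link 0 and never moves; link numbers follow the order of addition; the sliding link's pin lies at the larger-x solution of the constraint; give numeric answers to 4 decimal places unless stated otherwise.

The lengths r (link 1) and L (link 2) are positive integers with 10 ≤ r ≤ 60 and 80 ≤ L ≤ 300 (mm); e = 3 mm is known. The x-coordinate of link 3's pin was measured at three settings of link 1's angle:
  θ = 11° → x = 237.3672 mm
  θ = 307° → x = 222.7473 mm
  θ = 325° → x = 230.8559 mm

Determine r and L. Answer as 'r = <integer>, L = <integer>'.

constraint per measurement: (x − r cos θ)² + (r sin θ − e)² = L²
subtracting the θ₁ and θ₂ equations cancels the r² and L² terms:
r = (x₁² − x₂²) / (2[(x₁cos θ₁ + e sin θ₁) − (x₂cos θ₂ + e sin θ₂)]) = 33.0000 → r = 33
L² = (x₁ − r cos θ₁)² + (r sin θ₁ − e)² = 42025.0051 → L = 205.0000 → L = 205
check at θ₃=325°: x = 230.8559 (printed 230.8559) ✓

r = 33, L = 205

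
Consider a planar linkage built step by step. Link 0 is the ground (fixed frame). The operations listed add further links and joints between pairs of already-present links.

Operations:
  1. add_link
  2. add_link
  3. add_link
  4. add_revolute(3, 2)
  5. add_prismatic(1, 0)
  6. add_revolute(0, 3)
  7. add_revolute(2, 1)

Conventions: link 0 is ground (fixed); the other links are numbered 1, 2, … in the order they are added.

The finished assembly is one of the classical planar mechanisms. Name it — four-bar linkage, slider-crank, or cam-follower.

links: 4 (incl. ground); joints: 3 revolute, 1 prismatic, 0 higher (cam) pair, forming one closed loop
4 links, 3 revolutes + 1 prismatic in one loop → slider-crank

slider-crank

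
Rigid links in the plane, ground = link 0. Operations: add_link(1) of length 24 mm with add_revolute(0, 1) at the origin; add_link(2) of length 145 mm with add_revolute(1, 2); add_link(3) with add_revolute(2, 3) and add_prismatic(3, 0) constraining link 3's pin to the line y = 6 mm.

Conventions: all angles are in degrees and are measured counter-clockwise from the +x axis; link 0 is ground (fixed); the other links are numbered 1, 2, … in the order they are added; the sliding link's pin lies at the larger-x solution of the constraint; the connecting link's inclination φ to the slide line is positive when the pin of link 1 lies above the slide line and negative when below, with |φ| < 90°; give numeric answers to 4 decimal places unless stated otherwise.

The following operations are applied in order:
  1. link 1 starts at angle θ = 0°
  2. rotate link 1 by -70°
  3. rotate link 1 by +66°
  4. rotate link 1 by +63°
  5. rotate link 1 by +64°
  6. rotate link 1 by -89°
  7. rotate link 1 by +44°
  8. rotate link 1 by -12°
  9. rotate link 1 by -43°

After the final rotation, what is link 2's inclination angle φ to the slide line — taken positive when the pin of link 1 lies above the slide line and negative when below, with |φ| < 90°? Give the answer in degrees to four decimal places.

geometry: r = 24 mm, L = 145 mm, e = 6 mm; θ starts at 0°
rotate link 1 by -70°: θ ← 0° -70° = -70°
rotate link 1 by +66°: θ ← -70° +66° = -4°
rotate link 1 by +63°: θ ← -4° +63° = 59°
rotate link 1 by +64°: θ ← 59° +64° = 123°
rotate link 1 by -89°: θ ← 123° -89° = 34°
rotate link 1 by +44°: θ ← 34° +44° = 78°
rotate link 1 by -12°: θ ← 78° -12° = 66°
rotate link 1 by -43°: θ ← 66° -43° = 23°
h = r sin θ − e = 9.377547 − 6 = 3.377547
sin φ = h / L = 3.377547 / 145 = 0.02329343
φ = arcsin(0.02329343) = 1.334736°

1.3347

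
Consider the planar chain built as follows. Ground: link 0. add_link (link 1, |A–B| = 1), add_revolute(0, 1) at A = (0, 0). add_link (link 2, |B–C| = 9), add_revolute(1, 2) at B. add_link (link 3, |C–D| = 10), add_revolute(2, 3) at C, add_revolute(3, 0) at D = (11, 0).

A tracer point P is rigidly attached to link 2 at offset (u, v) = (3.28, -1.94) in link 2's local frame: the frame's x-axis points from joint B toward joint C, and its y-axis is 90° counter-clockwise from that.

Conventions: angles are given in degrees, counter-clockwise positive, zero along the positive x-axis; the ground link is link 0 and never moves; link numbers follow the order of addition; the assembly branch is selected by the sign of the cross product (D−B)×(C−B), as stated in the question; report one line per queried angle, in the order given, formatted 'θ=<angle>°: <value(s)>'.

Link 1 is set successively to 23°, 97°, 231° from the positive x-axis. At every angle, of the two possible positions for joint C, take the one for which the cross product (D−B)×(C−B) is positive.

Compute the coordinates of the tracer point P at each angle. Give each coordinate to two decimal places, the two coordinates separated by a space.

A=(0,0), D=(11.00,0)
θ=23°: B = A + 1.00·(cos23°, sin23°) = (0.9205, 0.3907)
θ=23°: |BD| = 10.0871
θ=23°: circle(B,9.00) ∩ circle(D,10.00): a=4.1017, h=8.0110
θ=23°:   candidates: C₊=(5.3295,8.2368) cross=80.807; C₋=(4.7088,-7.7731) cross=-80.807
θ=23°:   branch + wants cross > 0 → take C=(5.3295,8.2368) (cross=80.807)
θ=23°: ex = (C−B)/|BC| = (0.4899,0.8718); ey = (-0.8718,0.4899)
θ=23°: P = B + 3.28·ex + -1.94·ey = (4.2186,2.2998)
θ=97°: B = A + 1.00·(cos97°, sin97°) = (-0.1219, 0.9925)
θ=97°: |BD| = 11.1661
θ=97°: circle(B,9.00) ∩ circle(D,10.00): a=4.7322, h=7.6554
θ=97°:   candidates: C₊=(5.2721,8.1970) cross=85.481; C₋=(3.9112,-7.0532) cross=-85.481
θ=97°:   branch + wants cross > 0 → take C=(5.2721,8.1970) (cross=85.481)
θ=97°: ex = (C−B)/|BC| = (0.5993,0.8005); ey = (-0.8005,0.5993)
θ=97°: P = B + 3.28·ex + -1.94·ey = (3.3969,2.4555)
θ=231°: B = A + 1.00·(cos231°, sin231°) = (-0.6293, -0.7771)
θ=231°: |BD| = 11.6553
θ=231°: circle(B,9.00) ∩ circle(D,10.00): a=5.0125, h=7.4749
θ=231°:   candidates: C₊=(3.8737,7.0154) cross=87.122; C₋=(4.8705,-7.9012) cross=-87.122
θ=231°:   branch + wants cross > 0 → take C=(3.8737,7.0154) (cross=87.122)
θ=231°: ex = (C−B)/|BC| = (0.5003,0.8658); ey = (-0.8658,0.5003)
θ=231°: P = B + 3.28·ex + -1.94·ey = (2.6915,1.0921)

θ=23°: 4.22 2.30
θ=97°: 3.40 2.46
θ=231°: 2.69 1.09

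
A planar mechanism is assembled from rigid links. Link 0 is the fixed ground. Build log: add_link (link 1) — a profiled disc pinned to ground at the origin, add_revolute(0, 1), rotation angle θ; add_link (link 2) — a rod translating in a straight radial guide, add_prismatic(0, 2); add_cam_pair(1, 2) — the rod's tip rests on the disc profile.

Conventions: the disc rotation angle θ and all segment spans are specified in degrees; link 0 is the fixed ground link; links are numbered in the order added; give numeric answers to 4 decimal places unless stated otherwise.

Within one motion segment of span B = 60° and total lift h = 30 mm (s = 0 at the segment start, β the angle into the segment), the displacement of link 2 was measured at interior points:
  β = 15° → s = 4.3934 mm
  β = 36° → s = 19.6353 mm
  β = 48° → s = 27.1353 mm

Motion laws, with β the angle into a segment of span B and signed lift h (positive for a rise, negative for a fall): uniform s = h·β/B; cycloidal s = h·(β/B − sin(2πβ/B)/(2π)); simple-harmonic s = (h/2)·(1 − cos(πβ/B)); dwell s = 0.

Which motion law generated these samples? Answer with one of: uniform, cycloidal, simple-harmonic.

candidates at β/B = r: uniform s = h·r (linear in β); cycloidal s = h·(r − sin(2πr)/(2π)); simple-harmonic s = (h/2)(1 − cos(πr))
β=15°: printed 4.3934 | uniform 7.5000, cycloidal 2.7254, simple-harmonic 4.3934
β=36°: printed 19.6353 | uniform 18.0000, cycloidal 20.8065, simple-harmonic 19.6353
β=48°: printed 27.1353 | uniform 24.0000, cycloidal 28.5410, simple-harmonic 27.1353
only one law matches every sample → simple-harmonic

simple-harmonic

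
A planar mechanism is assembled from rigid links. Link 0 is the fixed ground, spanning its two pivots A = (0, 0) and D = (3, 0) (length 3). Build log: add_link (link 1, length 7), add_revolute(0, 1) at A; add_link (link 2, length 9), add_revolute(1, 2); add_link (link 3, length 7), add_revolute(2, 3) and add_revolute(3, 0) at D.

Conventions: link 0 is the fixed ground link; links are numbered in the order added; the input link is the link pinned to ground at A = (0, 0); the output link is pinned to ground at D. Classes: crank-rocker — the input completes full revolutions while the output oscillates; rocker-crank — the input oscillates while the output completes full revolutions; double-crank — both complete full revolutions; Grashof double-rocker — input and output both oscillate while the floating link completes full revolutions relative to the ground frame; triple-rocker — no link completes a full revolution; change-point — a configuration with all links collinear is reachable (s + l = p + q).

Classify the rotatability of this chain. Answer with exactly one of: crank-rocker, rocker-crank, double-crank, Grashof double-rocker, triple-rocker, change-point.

lengths: ground=3, input=7, coupler=9, output=7
sorted: s=3 (shortest), l=9 (longest), p+q=14
s + l = 12 vs p + q = 14
s + l < p + q (Grashof) with shortest = ground link → double-crank

double-crank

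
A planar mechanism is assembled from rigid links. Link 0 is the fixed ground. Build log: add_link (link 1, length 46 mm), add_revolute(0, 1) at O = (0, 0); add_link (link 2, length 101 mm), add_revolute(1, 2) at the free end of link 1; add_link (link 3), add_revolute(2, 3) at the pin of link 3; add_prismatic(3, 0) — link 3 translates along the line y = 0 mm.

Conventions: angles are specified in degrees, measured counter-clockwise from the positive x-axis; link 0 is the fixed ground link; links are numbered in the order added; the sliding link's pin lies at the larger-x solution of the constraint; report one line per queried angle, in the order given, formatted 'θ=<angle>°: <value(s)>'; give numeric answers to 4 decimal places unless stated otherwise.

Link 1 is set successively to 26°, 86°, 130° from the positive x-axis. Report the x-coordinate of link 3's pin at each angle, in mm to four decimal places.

geometry: r = 46 mm, L = 101 mm, e = 0 mm
θ=26°: crank pin P = (r cos θ, r sin θ) = (41.344526, 20.165073)
θ=26°: h = r sin θ − e = 20.165073 − 0 = 20.165073
θ=26°: x = r cos θ + √(L² − h²) = 41.344526 + 98.966509 = 140.311035
θ=86°: crank pin P = (r cos θ, r sin θ) = (3.208798, 45.887946)
θ=86°: h = r sin θ − e = 45.887946 − 0 = 45.887946
θ=86°: x = r cos θ + √(L² − h²) = 3.208798 + 89.973865 = 93.182663
θ=130°: crank pin P = (r cos θ, r sin θ) = (-29.568230, 35.238044)
θ=130°: h = r sin θ − e = 35.238044 − 0 = 35.238044
θ=130°: x = r cos θ + √(L² − h²) = -29.568230 + 94.653474 = 65.085244

θ=26°: 140.3110
θ=86°: 93.1827
θ=130°: 65.0852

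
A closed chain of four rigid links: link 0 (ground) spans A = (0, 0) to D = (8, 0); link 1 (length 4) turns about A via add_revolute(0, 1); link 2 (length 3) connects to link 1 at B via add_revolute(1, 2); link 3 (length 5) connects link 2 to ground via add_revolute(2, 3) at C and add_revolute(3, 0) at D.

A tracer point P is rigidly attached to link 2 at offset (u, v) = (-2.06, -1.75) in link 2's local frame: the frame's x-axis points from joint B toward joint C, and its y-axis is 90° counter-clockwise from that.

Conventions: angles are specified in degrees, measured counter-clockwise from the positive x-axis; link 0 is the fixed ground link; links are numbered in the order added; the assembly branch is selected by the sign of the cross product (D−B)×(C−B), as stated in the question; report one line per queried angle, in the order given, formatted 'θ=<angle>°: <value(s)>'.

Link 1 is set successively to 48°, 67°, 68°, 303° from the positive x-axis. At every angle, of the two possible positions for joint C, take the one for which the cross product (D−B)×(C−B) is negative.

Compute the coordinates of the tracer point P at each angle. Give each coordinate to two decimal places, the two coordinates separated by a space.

A=(0,0), D=(8.00,0)
θ=48°: B = A + 4.00·(cos48°, sin48°) = (2.6765, 2.9726)
θ=48°: |BD| = 6.0972
θ=48°: circle(B,3.00) ∩ circle(D,5.00): a=1.7365, h=2.4463
θ=48°:   candidates: C₊=(5.3853,4.2619) cross=14.916; C₋=(3.0000,-0.0099) cross=-14.916
θ=48°:   branch - wants cross < 0 → take C=(3.0000,-0.0099) (cross=-14.916)
θ=48°: ex = (C−B)/|BC| = (0.1078,-0.9942); ey = (0.9942,0.1078)
θ=48°: P = B + -2.06·ex + -1.75·ey = (0.7146,4.8319)
θ=67°: B = A + 4.00·(cos67°, sin67°) = (1.5629, 3.6820)
θ=67°: |BD| = 7.4157
θ=67°: circle(B,3.00) ∩ circle(D,5.00): a=2.6291, h=1.4450
θ=67°:   candidates: C₊=(4.5625,3.6309) cross=10.715; C₋=(3.1276,1.1224) cross=-10.715
θ=67°:   branch - wants cross < 0 → take C=(3.1276,1.1224) (cross=-10.715)
θ=67°: ex = (C−B)/|BC| = (0.5216,-0.8532); ey = (0.8532,0.5216)
θ=67°: P = B + -2.06·ex + -1.75·ey = (-1.0046,4.5269)
θ=68°: B = A + 4.00·(cos68°, sin68°) = (1.4984, 3.7087)
θ=68°: |BD| = 7.4850
θ=68°: circle(B,3.00) ∩ circle(D,5.00): a=2.6737, h=1.3606
θ=68°:   candidates: C₊=(4.4950,3.5658) cross=10.184; C₋=(3.1466,1.2021) cross=-10.184
θ=68°:   branch - wants cross < 0 → take C=(3.1466,1.2021) (cross=-10.184)
θ=68°: ex = (C−B)/|BC| = (0.5494,-0.8356); ey = (0.8356,0.5494)
θ=68°: P = B + -2.06·ex + -1.75·ey = (-1.0956,4.4685)
θ=303°: B = A + 4.00·(cos303°, sin303°) = (2.1786, -3.3547)
θ=303°: |BD| = 6.7189
θ=303°: circle(B,3.00) ∩ circle(D,5.00): a=2.1688, h=2.0728
θ=303°:   candidates: C₊=(3.0227,-0.4759) cross=13.927; C₋=(5.0926,-4.0678) cross=-13.927
θ=303°:   branch - wants cross < 0 → take C=(5.0926,-4.0678) (cross=-13.927)
θ=303°: ex = (C−B)/|BC| = (0.9713,-0.2377); ey = (0.2377,0.9713)
θ=303°: P = B + -2.06·ex + -1.75·ey = (-0.2384,-4.5649)

θ=48°: 0.71 4.83
θ=67°: -1.00 4.53
θ=68°: -1.10 4.47
θ=303°: -0.24 -4.56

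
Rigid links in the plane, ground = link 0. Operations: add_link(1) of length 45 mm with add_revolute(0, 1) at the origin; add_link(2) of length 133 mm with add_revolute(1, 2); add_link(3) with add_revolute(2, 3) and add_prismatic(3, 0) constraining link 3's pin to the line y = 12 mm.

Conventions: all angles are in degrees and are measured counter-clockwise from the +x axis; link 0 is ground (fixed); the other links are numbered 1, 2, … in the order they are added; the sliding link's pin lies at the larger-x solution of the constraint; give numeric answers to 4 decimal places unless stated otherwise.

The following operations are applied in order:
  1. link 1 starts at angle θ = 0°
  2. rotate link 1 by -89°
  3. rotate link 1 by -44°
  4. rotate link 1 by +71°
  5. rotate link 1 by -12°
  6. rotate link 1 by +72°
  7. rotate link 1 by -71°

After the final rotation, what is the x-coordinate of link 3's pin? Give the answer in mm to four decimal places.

geometry: r = 45 mm, L = 133 mm, e = 12 mm; θ starts at 0°
rotate link 1 by -89°: θ ← 0° -89° = -89°
rotate link 1 by -44°: θ ← -89° -44° = -133°
rotate link 1 by +71°: θ ← -133° +71° = -62°
rotate link 1 by -12°: θ ← -62° -12° = -74°
rotate link 1 by +72°: θ ← -74° +72° = -2°
rotate link 1 by -71°: θ ← -2° -71° = -73°
crank pin P = (r cos θ, r sin θ) = (13.156727, -43.033714)
h = r sin θ − e = -43.033714 − 12 = -55.033714
x = r cos θ + √(L² − h²) = 13.156727 + 121.079686 = 134.236413

134.2364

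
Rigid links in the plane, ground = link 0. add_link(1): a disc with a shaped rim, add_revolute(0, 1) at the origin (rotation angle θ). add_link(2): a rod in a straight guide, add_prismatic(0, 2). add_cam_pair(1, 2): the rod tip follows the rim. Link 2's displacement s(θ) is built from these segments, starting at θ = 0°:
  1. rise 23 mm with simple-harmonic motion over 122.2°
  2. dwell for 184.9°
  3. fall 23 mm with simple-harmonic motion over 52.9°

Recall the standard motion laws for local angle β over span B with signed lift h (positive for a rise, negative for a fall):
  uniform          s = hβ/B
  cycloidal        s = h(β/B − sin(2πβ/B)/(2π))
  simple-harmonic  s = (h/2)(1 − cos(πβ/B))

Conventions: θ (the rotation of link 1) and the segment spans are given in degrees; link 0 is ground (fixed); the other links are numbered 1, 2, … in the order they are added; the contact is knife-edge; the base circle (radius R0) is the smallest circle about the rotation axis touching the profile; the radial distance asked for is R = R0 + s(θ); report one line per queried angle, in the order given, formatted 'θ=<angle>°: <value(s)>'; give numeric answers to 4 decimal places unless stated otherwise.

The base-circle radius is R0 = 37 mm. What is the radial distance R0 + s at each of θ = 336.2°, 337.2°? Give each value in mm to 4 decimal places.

segment 1 (0° to 122.2°, simple-harmonic, h = 23) is passed completely: s = 0.0000 + (23) = 23.0000
segment 2 (122.2° to 307.1°, dwell): s unchanged at 23.0000
θ = 336.2° falls in segment 3 (307.1° to 360°, simple-harmonic, h = -23): β = 336.2 − 307.1 = 29.1°, B = 52.9°; Δs = -23/2·(1 − cos(π·0.5501)) = -13.3024; s = 23.0000 − 13.3024 = 9.6976
θ = 337.2° falls in segment 3 (307.1° to 360°, simple-harmonic, h = -23): β = 337.2 − 307.1 = 30.1°, B = 52.9°; Δs = -23/2·(1 − cos(π·0.5690)) = -13.9733; s = 23.0000 − 13.9733 = 9.0267
θ=336.2°: R = R0 + s = 37 + 9.6976 = 46.6976
θ=337.2°: R = R0 + s = 37 + 9.0267 = 46.0267

θ=336.2°: 46.6976
θ=337.2°: 46.0267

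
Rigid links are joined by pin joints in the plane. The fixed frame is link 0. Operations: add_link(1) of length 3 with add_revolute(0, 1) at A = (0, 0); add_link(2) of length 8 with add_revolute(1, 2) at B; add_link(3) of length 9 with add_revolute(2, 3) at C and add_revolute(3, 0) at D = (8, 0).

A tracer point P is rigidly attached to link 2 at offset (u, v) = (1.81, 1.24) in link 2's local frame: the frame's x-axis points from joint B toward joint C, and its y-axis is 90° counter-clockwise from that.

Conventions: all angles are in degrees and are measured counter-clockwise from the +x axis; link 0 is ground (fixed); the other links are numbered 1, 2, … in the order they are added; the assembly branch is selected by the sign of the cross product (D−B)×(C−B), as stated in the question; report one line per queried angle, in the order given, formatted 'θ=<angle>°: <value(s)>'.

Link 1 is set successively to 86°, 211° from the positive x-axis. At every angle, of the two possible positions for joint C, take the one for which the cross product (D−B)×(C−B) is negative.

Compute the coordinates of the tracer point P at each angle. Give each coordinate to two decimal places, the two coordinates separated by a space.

A=(0,0), D=(8.00,0)
θ=86°: B = A + 3.00·(cos86°, sin86°) = (0.2093, 2.9927)
θ=86°: |BD| = 8.3458
θ=86°: circle(B,8.00) ∩ circle(D,9.00): a=3.1544, h=7.3519
θ=86°:   candidates: C₊=(5.7902,8.7245) cross=61.357; C₋=(0.5176,-5.0014) cross=-61.357
θ=86°:   branch - wants cross < 0 → take C=(0.5176,-5.0014) (cross=-61.357)
θ=86°: ex = (C−B)/|BC| = (0.0385,-0.9993); ey = (0.9993,0.0385)
θ=86°: P = B + 1.81·ex + 1.24·ey = (1.5181,1.2318)
θ=211°: B = A + 3.00·(cos211°, sin211°) = (-2.5715, -1.5451)
θ=211°: |BD| = 10.6838
θ=211°: circle(B,8.00) ∩ circle(D,9.00): a=4.5463, h=6.5826
θ=211°:   candidates: C₊=(0.9750,5.6258) cross=70.328; C₋=(2.8790,-7.4010) cross=-70.328
θ=211°:   branch - wants cross < 0 → take C=(2.8790,-7.4010) (cross=-70.328)
θ=211°: ex = (C−B)/|BC| = (0.6813,-0.7320); ey = (0.7320,0.6813)
θ=211°: P = B + 1.81·ex + 1.24·ey = (-0.4307,-2.0252)

θ=86°: 1.52 1.23
θ=211°: -0.43 -2.03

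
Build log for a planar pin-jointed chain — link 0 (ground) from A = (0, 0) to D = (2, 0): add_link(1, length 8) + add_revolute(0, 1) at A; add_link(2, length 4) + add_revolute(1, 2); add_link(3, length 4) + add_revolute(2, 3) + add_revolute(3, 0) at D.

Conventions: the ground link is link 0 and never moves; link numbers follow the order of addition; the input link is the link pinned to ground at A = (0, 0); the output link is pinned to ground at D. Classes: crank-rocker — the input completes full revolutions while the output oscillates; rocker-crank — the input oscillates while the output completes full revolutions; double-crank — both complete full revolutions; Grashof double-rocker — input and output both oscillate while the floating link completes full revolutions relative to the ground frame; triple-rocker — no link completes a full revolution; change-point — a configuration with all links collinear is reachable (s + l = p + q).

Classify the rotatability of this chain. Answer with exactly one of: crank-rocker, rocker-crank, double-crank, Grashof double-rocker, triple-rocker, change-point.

lengths: ground=2, input=8, coupler=4, output=4
sorted: s=2 (shortest), l=8 (longest), p+q=8
s + l = 10 vs p + q = 8
s + l > p + q → non-Grashof → no link fully rotates → triple-rocker

triple-rocker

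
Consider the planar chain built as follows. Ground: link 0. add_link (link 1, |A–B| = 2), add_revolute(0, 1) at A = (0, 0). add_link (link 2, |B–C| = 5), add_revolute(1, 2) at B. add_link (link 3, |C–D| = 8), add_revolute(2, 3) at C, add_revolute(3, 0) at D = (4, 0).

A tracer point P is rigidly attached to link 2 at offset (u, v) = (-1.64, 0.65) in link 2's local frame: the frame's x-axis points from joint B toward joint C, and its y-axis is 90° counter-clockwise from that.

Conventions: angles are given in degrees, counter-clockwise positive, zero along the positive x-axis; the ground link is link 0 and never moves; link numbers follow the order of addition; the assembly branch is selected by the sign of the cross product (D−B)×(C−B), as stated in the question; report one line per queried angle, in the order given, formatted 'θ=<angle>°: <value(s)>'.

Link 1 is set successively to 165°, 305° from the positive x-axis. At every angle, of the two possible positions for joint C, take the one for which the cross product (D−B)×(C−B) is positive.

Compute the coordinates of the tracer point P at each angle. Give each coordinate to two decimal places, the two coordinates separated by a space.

A=(0,0), D=(4.00,0)
θ=165°: B = A + 2.00·(cos165°, sin165°) = (-1.9319, 0.5176)
θ=165°: |BD| = 5.9544
θ=165°: circle(B,5.00) ∩ circle(D,8.00): a=-0.2977, h=4.9911
θ=165°:   candidates: C₊=(-1.7945,5.5158) cross=29.719; C₋=(-2.6623,-4.4287) cross=-29.719
θ=165°:   branch + wants cross > 0 → take C=(-1.7945,5.5158) (cross=29.719)
θ=165°: ex = (C−B)/|BC| = (0.0275,0.9996); ey = (-0.9996,0.0275)
θ=165°: P = B + -1.64·ex + 0.65·ey = (-2.6267,-1.1039)
θ=305°: B = A + 2.00·(cos305°, sin305°) = (1.1472, -1.6383)
θ=305°: |BD| = 3.2898
θ=305°: circle(B,5.00) ∩ circle(D,8.00): a=-4.2825, h=2.5807
θ=305°:   candidates: C₊=(-3.8517,-1.5330) cross=8.490; C₋=(-1.2814,-6.0089) cross=-8.490
θ=305°:   branch + wants cross > 0 → take C=(-3.8517,-1.5330) (cross=8.490)
θ=305°: ex = (C−B)/|BC| = (-0.9998,0.0211); ey = (-0.0211,-0.9998)
θ=305°: P = B + -1.64·ex + 0.65·ey = (2.7731,-2.3227)

θ=165°: -2.63 -1.10
θ=305°: 2.77 -2.32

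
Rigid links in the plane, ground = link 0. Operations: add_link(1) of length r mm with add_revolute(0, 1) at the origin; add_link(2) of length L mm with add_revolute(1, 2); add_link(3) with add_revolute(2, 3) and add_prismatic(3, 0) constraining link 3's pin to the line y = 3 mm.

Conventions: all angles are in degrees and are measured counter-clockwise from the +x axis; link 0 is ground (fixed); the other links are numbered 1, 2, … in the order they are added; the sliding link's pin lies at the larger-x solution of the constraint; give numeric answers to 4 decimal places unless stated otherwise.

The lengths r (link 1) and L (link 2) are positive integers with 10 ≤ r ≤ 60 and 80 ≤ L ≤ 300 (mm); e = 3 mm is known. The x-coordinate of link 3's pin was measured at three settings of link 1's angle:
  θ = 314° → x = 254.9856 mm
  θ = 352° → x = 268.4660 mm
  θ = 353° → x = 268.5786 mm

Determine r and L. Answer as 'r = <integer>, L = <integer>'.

constraint per measurement: (x − r cos θ)² + (r sin θ − e)² = L²
subtracting the θ₁ and θ₂ equations cancels the r² and L² terms:
r = (x₁² − x₂²) / (2[(x₁cos θ₁ + e sin θ₁) − (x₂cos θ₂ + e sin θ₂)]) = 39.0000 → r = 39
L² = (x₁ − r cos θ₁)² + (r sin θ₁ − e)² = 52900.0070 → L = 230.0000 → L = 230
check at θ₃=353°: x = 268.5786 (printed 268.5786) ✓

r = 39, L = 230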